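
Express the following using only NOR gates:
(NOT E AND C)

(((E NOR E) NOR (E NOR E)) NOR (C NOR C))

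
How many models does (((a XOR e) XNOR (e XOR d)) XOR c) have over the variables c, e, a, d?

Satisfying assignments: (0,0,0,0), (0,0,1,1), (0,1,0,0), (0,1,1,1), (1,0,0,1), (1,0,1,0), (1,1,0,1), (1,1,1,0)
Count: 8 out of 16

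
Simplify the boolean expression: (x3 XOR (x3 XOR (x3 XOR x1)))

By XOR self-cancellation ((E XOR v) XOR v = E):
= (x3 XOR x1)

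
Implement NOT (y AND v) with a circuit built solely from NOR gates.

(((y NOR y) NOR (v NOR v)) NOR ((y NOR y) NOR (v NOR v)))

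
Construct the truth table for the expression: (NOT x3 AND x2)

x3 | x2 | Output
----------------
0 | 0 | 0
0 | 1 | 1
1 | 0 | 0
1 | 1 | 0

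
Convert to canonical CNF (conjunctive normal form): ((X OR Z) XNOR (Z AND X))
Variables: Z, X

(Z OR NOT X) AND (NOT Z OR X)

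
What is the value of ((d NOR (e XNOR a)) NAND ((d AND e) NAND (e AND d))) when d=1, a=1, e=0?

Substituting: ((1 NOR (0 XNOR 1)) NAND ((1 AND 0) NAND (0 AND 1)))
= 1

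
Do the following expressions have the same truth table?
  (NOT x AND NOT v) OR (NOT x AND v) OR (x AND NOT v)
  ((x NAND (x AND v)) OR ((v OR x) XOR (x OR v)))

Yes, they are equivalent — the two output columns agree on all 4 assignments:
x | v | Expression 1 | Expression 2
-----------------------------------
0 | 0 | 1 | 1
0 | 1 | 1 | 1
1 | 0 | 1 | 1
1 | 1 | 0 | 0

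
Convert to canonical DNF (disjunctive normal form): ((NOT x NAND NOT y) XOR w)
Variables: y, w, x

(NOT y AND NOT w AND x) OR (NOT y AND w AND NOT x) OR (y AND NOT w AND NOT x) OR (y AND NOT w AND x)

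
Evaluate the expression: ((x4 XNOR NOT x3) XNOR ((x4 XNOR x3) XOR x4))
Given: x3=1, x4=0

Substituting: ((0 XNOR NOT 1) XNOR ((0 XNOR 1) XOR 0))
= 0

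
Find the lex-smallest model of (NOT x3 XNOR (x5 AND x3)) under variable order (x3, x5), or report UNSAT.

x3=1, x5=0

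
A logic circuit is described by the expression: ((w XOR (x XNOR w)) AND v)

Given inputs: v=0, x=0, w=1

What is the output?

Substituting: ((1 XOR (0 XNOR 1)) AND 0)
= 0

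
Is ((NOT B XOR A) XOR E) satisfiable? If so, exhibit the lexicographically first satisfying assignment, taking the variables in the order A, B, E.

A=0, B=0, E=0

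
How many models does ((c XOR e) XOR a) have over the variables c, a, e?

Satisfying assignments: (0,0,1), (0,1,0), (1,0,0), (1,1,1)
Count: 4 out of 8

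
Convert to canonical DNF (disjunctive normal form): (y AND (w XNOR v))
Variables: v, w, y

(NOT v AND NOT w AND y) OR (v AND w AND y)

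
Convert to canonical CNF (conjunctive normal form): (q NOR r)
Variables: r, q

(r OR NOT q) AND (NOT r OR q) AND (NOT r OR NOT q)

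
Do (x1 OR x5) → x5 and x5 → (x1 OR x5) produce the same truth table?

No, Converse is not equivalent to original (counterexample: x1=1, x5=0)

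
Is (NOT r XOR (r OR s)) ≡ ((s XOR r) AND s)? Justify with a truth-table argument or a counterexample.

No. Counterexample: with s=0, r=0, Expression 1 = 1 but Expression 2 = 0.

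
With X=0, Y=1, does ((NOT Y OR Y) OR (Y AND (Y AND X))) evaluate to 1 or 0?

Substituting: ((NOT 1 OR 1) OR (1 AND (1 AND 0)))
= 1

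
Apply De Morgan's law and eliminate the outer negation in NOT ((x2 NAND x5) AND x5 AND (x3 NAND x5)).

NOT (x2 NAND x5) OR NOT x5 OR NOT (x3 NAND x5)
De Morgan's: NOT(AND of terms) = OR of negations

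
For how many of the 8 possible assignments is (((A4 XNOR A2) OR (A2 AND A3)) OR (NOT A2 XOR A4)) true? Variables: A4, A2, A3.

Satisfying assignments: (0,0,0), (0,0,1), (0,1,1), (1,1,0), (1,1,1)
Count: 5 out of 8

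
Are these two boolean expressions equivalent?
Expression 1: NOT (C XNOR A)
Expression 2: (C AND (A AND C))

No. Counterexample: with C=0, A=1, Expression 1 = 1 but Expression 2 = 0.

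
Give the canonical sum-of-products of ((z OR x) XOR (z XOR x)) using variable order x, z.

Σm(3) = (x AND z)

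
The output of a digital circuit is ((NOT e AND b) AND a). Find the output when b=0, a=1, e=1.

Substituting: ((NOT 1 AND 0) AND 1)
= 0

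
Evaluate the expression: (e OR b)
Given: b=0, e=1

Substituting: (1 OR 0)
= 1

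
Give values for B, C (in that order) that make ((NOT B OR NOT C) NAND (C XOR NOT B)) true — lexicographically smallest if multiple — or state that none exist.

B=0, C=1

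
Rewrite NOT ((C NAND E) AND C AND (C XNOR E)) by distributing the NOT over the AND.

NOT (C NAND E) OR NOT C OR NOT (C XNOR E)
De Morgan's: NOT(AND of terms) = OR of negations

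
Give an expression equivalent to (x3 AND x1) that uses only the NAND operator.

((x3 NAND x1) NAND (x3 NAND x1))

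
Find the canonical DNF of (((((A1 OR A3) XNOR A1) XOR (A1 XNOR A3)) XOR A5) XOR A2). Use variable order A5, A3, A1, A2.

(NOT A5 AND NOT A3 AND NOT A1 AND A2) OR (NOT A5 AND NOT A3 AND A1 AND NOT A2) OR (NOT A5 AND A3 AND NOT A1 AND A2) OR (NOT A5 AND A3 AND A1 AND A2) OR (A5 AND NOT A3 AND NOT A1 AND NOT A2) OR (A5 AND NOT A3 AND A1 AND A2) OR (A5 AND A3 AND NOT A1 AND NOT A2) OR (A5 AND A3 AND A1 AND NOT A2)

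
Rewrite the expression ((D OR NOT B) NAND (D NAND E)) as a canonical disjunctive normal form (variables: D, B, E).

(NOT D AND B AND NOT E) OR (NOT D AND B AND E) OR (D AND NOT B AND E) OR (D AND B AND E)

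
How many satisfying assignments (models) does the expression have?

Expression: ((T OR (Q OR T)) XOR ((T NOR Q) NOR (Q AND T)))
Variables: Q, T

Satisfying assignments: (1,1)
Count: 1 out of 4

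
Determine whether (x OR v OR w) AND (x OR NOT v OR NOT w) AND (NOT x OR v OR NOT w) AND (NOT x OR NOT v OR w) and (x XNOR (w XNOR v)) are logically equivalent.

Yes, they are equivalent — the two output columns agree on all 8 assignments:
x | v | w | Expression 1 | Expression 2
---------------------------------------
0 | 0 | 0 | 0 | 0
0 | 0 | 1 | 1 | 1
0 | 1 | 0 | 1 | 1
0 | 1 | 1 | 0 | 0
1 | 0 | 0 | 1 | 1
1 | 0 | 1 | 0 | 0
1 | 1 | 0 | 0 | 0
1 | 1 | 1 | 1 | 1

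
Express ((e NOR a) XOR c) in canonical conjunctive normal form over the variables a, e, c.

(a OR e OR NOT c) AND (a OR NOT e OR c) AND (NOT a OR e OR c) AND (NOT a OR NOT e OR c)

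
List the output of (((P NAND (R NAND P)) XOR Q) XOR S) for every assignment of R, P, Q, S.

R | P | Q | S | Output
----------------------
0 | 0 | 0 | 0 | 1
0 | 0 | 0 | 1 | 0
0 | 0 | 1 | 0 | 0
0 | 0 | 1 | 1 | 1
0 | 1 | 0 | 0 | 0
0 | 1 | 0 | 1 | 1
0 | 1 | 1 | 0 | 1
0 | 1 | 1 | 1 | 0
1 | 0 | 0 | 0 | 1
1 | 0 | 0 | 1 | 0
1 | 0 | 1 | 0 | 0
1 | 0 | 1 | 1 | 1
1 | 1 | 0 | 0 | 1
1 | 1 | 0 | 1 | 0
1 | 1 | 1 | 0 | 0
1 | 1 | 1 | 1 | 1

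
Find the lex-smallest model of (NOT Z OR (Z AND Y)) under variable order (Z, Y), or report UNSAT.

Z=0, Y=0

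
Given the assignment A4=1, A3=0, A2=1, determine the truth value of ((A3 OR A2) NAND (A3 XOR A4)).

Substituting: ((0 OR 1) NAND (0 XOR 1))
= 0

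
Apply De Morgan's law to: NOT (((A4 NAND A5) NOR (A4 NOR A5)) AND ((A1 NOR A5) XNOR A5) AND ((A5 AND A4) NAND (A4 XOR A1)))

NOT ((A4 NAND A5) NOR (A4 NOR A5)) OR NOT ((A1 NOR A5) XNOR A5) OR NOT ((A5 AND A4) NAND (A4 XOR A1))
De Morgan's: NOT(AND of terms) = OR of negations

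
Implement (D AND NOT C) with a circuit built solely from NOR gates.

((D NOR D) NOR ((C NOR C) NOR (C NOR C)))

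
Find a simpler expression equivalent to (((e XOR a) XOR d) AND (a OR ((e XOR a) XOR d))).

By absorption (E AND (E OR v) = E):
= ((e XOR a) XOR d)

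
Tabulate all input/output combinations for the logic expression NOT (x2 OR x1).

x2 | x1 | Output
----------------
0 | 0 | 1
0 | 1 | 0
1 | 0 | 0
1 | 1 | 0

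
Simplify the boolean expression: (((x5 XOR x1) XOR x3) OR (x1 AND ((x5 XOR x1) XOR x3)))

By absorption (E OR (E AND v) = E):
= ((x5 XOR x1) XOR x3)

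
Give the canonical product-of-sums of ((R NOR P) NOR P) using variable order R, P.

ΠM(0, 1, 3) = (R OR P) AND (R OR NOT P) AND (NOT R OR NOT P)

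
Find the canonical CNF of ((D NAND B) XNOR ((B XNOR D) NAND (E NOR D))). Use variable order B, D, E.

(B OR D OR E) AND (NOT B OR NOT D OR E) AND (NOT B OR NOT D OR NOT E)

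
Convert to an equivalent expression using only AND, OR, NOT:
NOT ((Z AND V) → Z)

(Z AND V) AND NOT Z
(Negated implication: NOT(A → B) = A AND NOT B)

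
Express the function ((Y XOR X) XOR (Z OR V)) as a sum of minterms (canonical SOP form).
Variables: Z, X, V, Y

Σm(1, 2, 4, 7, 8, 10, 13, 15) = (NOT Z AND NOT X AND NOT V AND Y) OR (NOT Z AND NOT X AND V AND NOT Y) OR (NOT Z AND X AND NOT V AND NOT Y) OR (NOT Z AND X AND V AND Y) OR (Z AND NOT X AND NOT V AND NOT Y) OR (Z AND NOT X AND V AND NOT Y) OR (Z AND X AND NOT V AND Y) OR (Z AND X AND V AND Y)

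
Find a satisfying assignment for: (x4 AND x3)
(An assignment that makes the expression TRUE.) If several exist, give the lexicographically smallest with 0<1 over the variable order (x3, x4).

x3=1, x4=1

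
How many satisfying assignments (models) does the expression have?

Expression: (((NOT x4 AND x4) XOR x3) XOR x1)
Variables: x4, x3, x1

Satisfying assignments: (0,0,1), (0,1,0), (1,0,1), (1,1,0)
Count: 4 out of 8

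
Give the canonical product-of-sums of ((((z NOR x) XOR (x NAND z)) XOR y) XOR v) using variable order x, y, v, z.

ΠM(0, 3, 5, 6, 9, 10, 12, 15) = (x OR y OR v OR z) AND (x OR y OR NOT v OR NOT z) AND (x OR NOT y OR v OR NOT z) AND (x OR NOT y OR NOT v OR z) AND (NOT x OR y OR v OR NOT z) AND (NOT x OR y OR NOT v OR z) AND (NOT x OR NOT y OR v OR z) AND (NOT x OR NOT y OR NOT v OR NOT z)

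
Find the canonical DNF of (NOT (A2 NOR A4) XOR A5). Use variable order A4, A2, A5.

(NOT A4 AND NOT A2 AND A5) OR (NOT A4 AND A2 AND NOT A5) OR (A4 AND NOT A2 AND NOT A5) OR (A4 AND A2 AND NOT A5)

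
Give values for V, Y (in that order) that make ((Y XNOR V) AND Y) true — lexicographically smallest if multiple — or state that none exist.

V=1, Y=1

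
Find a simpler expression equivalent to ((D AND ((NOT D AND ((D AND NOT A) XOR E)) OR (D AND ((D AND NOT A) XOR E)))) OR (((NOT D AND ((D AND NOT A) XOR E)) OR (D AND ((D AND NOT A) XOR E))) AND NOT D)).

By distribution ((E AND v) OR (E AND NOT v) = E) then distribution ((E AND v) OR (E AND NOT v) = E):
= ((D AND NOT A) XOR E)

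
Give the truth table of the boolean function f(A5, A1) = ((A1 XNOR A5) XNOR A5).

A5 | A1 | Output
----------------
0 | 0 | 0
0 | 1 | 1
1 | 0 | 0
1 | 1 | 1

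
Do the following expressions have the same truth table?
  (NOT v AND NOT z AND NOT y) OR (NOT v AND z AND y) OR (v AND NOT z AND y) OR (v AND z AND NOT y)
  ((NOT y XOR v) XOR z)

Yes, they are equivalent — the two output columns agree on all 8 assignments:
v | z | y | Expression 1 | Expression 2
---------------------------------------
0 | 0 | 0 | 1 | 1
0 | 0 | 1 | 0 | 0
0 | 1 | 0 | 0 | 0
0 | 1 | 1 | 1 | 1
1 | 0 | 0 | 0 | 0
1 | 0 | 1 | 1 | 1
1 | 1 | 0 | 1 | 1
1 | 1 | 1 | 0 | 0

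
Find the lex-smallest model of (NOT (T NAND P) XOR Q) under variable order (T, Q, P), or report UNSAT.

T=0, Q=1, P=0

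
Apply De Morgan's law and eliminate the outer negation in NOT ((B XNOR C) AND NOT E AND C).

NOT (B XNOR C) OR E OR NOT C
De Morgan's: NOT(AND of terms) = OR of negations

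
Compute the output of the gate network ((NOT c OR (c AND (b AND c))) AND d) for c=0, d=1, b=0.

Substituting: ((NOT 0 OR (0 AND (0 AND 0))) AND 1)
= 1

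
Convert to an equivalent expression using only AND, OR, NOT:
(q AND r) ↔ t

((q AND r) AND t) OR (NOT (q AND r) AND NOT t)
(Biconditional = both true or both false)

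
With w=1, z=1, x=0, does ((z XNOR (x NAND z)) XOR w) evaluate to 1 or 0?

Substituting: ((1 XNOR (0 NAND 1)) XOR 1)
= 0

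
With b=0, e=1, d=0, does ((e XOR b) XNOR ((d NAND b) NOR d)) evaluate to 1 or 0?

Substituting: ((1 XOR 0) XNOR ((0 NAND 0) NOR 0))
= 0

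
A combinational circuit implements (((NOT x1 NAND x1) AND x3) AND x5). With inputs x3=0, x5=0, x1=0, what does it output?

Substituting: (((NOT 0 NAND 0) AND 0) AND 0)
= 0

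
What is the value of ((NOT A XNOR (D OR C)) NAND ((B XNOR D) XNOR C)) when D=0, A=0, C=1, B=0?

Substituting: ((NOT 0 XNOR (0 OR 1)) NAND ((0 XNOR 0) XNOR 1))
= 0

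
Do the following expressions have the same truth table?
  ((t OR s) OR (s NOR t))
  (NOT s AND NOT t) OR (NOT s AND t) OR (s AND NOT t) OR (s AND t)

Yes, they are equivalent — the two output columns agree on all 4 assignments:
s | t | Expression 1 | Expression 2
-----------------------------------
0 | 0 | 1 | 1
0 | 1 | 1 | 1
1 | 0 | 1 | 1
1 | 1 | 1 | 1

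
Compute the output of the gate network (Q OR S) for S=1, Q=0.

Substituting: (0 OR 1)
= 1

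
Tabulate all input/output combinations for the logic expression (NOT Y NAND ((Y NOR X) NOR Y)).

X | Y | Output
--------------
0 | 0 | 1
0 | 1 | 1
1 | 0 | 0
1 | 1 | 1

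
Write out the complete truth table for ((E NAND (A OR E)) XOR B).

E | A | B | Output
------------------
0 | 0 | 0 | 1
0 | 0 | 1 | 0
0 | 1 | 0 | 1
0 | 1 | 1 | 0
1 | 0 | 0 | 0
1 | 0 | 1 | 1
1 | 1 | 0 | 0
1 | 1 | 1 | 1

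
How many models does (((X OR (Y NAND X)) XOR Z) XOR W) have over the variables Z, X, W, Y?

Satisfying assignments: (0,0,0,0), (0,0,0,1), (0,1,0,0), (0,1,0,1), (1,0,1,0), (1,0,1,1), (1,1,1,0), (1,1,1,1)
Count: 8 out of 16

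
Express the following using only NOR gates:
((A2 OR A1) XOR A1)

((((((A2 NOR A1) NOR (A2 NOR A1)) NOR A1) NOR (((A2 NOR A1) NOR (A2 NOR A1)) NOR A1)) NOR ((((A2 NOR A1) NOR (A2 NOR A1)) NOR A1) NOR (((A2 NOR A1) NOR (A2 NOR A1)) NOR A1))) NOR ((((((A2 NOR A1) NOR (A2 NOR A1)) NOR ((A2 NOR A1) NOR (A2 NOR A1))) NOR (A1 NOR A1)) NOR ((((A2 NOR A1) NOR (A2 NOR A1)) NOR ((A2 NOR A1) NOR (A2 NOR A1))) NOR (A1 NOR A1))) NOR (((((A2 NOR A1) NOR (A2 NOR A1)) NOR ((A2 NOR A1) NOR (A2 NOR A1))) NOR (A1 NOR A1)) NOR ((((A2 NOR A1) NOR (A2 NOR A1)) NOR ((A2 NOR A1) NOR (A2 NOR A1))) NOR (A1 NOR A1)))))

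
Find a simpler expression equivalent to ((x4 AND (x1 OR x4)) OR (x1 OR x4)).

By absorption (E OR (E AND v) = E):
= (x1 OR x4)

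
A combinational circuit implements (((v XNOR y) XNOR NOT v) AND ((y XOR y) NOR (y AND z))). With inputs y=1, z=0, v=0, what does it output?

Substituting: (((0 XNOR 1) XNOR NOT 0) AND ((1 XOR 1) NOR (1 AND 0)))
= 0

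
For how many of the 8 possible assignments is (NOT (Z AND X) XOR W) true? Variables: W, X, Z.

Satisfying assignments: (0,0,0), (0,0,1), (0,1,0), (1,1,1)
Count: 4 out of 8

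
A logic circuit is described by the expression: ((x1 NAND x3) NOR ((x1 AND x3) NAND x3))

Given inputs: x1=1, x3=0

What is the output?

Substituting: ((1 NAND 0) NOR ((1 AND 0) NAND 0))
= 0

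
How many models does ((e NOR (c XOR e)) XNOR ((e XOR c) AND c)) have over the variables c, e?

Satisfying assignments: (0,1), (1,1)
Count: 2 out of 4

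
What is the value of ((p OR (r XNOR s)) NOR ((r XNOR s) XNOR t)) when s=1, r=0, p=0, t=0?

Substituting: ((0 OR (0 XNOR 1)) NOR ((0 XNOR 1) XNOR 0))
= 0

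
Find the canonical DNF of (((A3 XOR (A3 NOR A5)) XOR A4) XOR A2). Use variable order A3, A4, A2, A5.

(NOT A3 AND NOT A4 AND NOT A2 AND NOT A5) OR (NOT A3 AND NOT A4 AND A2 AND A5) OR (NOT A3 AND A4 AND NOT A2 AND A5) OR (NOT A3 AND A4 AND A2 AND NOT A5) OR (A3 AND NOT A4 AND NOT A2 AND NOT A5) OR (A3 AND NOT A4 AND NOT A2 AND A5) OR (A3 AND A4 AND A2 AND NOT A5) OR (A3 AND A4 AND A2 AND A5)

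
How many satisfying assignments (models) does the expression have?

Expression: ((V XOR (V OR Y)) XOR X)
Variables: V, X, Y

Satisfying assignments: (0,0,1), (0,1,0), (1,1,0), (1,1,1)
Count: 4 out of 8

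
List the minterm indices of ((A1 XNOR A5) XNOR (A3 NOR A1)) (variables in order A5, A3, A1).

Σm(0, 1, 3, 6) = (NOT A5 AND NOT A3 AND NOT A1) OR (NOT A5 AND NOT A3 AND A1) OR (NOT A5 AND A3 AND A1) OR (A5 AND A3 AND NOT A1)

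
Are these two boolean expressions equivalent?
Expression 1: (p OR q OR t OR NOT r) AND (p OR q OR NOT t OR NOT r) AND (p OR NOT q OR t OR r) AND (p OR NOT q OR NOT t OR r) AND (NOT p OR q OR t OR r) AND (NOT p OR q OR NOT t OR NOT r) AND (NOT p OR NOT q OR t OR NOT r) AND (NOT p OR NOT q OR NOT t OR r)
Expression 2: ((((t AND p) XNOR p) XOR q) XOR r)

Yes, they are equivalent — the two output columns agree on all 16 assignments:
p | q | t | r | Expression 1 | Expression 2
-------------------------------------------
0 | 0 | 0 | 0 | 1 | 1
0 | 0 | 0 | 1 | 0 | 0
0 | 0 | 1 | 0 | 1 | 1
0 | 0 | 1 | 1 | 0 | 0
0 | 1 | 0 | 0 | 0 | 0
0 | 1 | 0 | 1 | 1 | 1
0 | 1 | 1 | 0 | 0 | 0
0 | 1 | 1 | 1 | 1 | 1
1 | 0 | 0 | 0 | 0 | 0
1 | 0 | 0 | 1 | 1 | 1
1 | 0 | 1 | 0 | 1 | 1
1 | 0 | 1 | 1 | 0 | 0
1 | 1 | 0 | 0 | 1 | 1
1 | 1 | 0 | 1 | 0 | 0
1 | 1 | 1 | 0 | 0 | 0
1 | 1 | 1 | 1 | 1 | 1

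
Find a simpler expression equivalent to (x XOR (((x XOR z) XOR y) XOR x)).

By XOR self-cancellation ((E XOR v) XOR v = E):
= ((x XOR z) XOR y)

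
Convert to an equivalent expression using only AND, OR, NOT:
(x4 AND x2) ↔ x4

((x4 AND x2) AND x4) OR (NOT (x4 AND x2) AND NOT x4)
(Biconditional = both true or both false)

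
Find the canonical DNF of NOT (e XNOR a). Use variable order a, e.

(NOT a AND e) OR (a AND NOT e)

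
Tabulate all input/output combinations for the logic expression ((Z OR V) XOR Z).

Z | V | Output
--------------
0 | 0 | 0
0 | 1 | 1
1 | 0 | 0
1 | 1 | 0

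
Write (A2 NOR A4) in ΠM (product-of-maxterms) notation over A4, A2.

ΠM(1, 2, 3) = (A4 OR NOT A2) AND (NOT A4 OR A2) AND (NOT A4 OR NOT A2)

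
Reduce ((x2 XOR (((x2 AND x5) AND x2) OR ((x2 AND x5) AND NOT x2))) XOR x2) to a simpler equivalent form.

By XOR self-cancellation ((E XOR v) XOR v = E) then distribution ((E AND v) OR (E AND NOT v) = E):
= (x2 AND x5)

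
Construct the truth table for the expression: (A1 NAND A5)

A1 | A5 | Output
----------------
0 | 0 | 1
0 | 1 | 1
1 | 0 | 1
1 | 1 | 0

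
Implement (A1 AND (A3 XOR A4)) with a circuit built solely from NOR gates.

((A1 NOR A1) NOR (((((A3 NOR A4) NOR (A3 NOR A4)) NOR ((A3 NOR A4) NOR (A3 NOR A4))) NOR ((((A3 NOR A3) NOR (A4 NOR A4)) NOR ((A3 NOR A3) NOR (A4 NOR A4))) NOR (((A3 NOR A3) NOR (A4 NOR A4)) NOR ((A3 NOR A3) NOR (A4 NOR A4))))) NOR ((((A3 NOR A4) NOR (A3 NOR A4)) NOR ((A3 NOR A4) NOR (A3 NOR A4))) NOR ((((A3 NOR A3) NOR (A4 NOR A4)) NOR ((A3 NOR A3) NOR (A4 NOR A4))) NOR (((A3 NOR A3) NOR (A4 NOR A4)) NOR ((A3 NOR A3) NOR (A4 NOR A4)))))))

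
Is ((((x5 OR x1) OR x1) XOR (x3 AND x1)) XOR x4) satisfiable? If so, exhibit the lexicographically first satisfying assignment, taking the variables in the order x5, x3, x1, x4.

x5=0, x3=0, x1=0, x4=1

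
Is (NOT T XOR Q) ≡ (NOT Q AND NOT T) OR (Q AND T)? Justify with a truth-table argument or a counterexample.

Yes, they are equivalent — the two output columns agree on all 4 assignments:
Q | T | Expression 1 | Expression 2
-----------------------------------
0 | 0 | 1 | 1
0 | 1 | 0 | 0
1 | 0 | 0 | 0
1 | 1 | 1 | 1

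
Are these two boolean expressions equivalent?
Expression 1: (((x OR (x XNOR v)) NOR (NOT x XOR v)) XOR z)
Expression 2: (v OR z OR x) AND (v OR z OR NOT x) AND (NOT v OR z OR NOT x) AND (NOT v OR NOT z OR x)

Yes, they are equivalent — the two output columns agree on all 8 assignments:
v | z | x | Expression 1 | Expression 2
---------------------------------------
0 | 0 | 0 | 0 | 0
0 | 0 | 1 | 0 | 0
0 | 1 | 0 | 1 | 1
0 | 1 | 1 | 1 | 1
1 | 0 | 0 | 1 | 1
1 | 0 | 1 | 0 | 0
1 | 1 | 0 | 0 | 0
1 | 1 | 1 | 1 | 1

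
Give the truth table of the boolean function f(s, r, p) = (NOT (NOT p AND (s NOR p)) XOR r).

s | r | p | Output
------------------
0 | 0 | 0 | 0
0 | 0 | 1 | 1
0 | 1 | 0 | 1
0 | 1 | 1 | 0
1 | 0 | 0 | 1
1 | 0 | 1 | 1
1 | 1 | 0 | 0
1 | 1 | 1 | 0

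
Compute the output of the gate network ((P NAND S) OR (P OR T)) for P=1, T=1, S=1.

Substituting: ((1 NAND 1) OR (1 OR 1))
= 1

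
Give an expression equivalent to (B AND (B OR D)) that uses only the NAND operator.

((B NAND ((B NAND B) NAND (D NAND D))) NAND (B NAND ((B NAND B) NAND (D NAND D))))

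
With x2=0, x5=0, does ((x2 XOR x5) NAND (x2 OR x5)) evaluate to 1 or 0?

Substituting: ((0 XOR 0) NAND (0 OR 0))
= 1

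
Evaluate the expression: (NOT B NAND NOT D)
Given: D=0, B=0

Substituting: (NOT 0 NAND NOT 0)
= 0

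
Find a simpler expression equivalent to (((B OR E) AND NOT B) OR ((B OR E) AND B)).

By distribution ((E AND v) OR (E AND NOT v) = E):
= (B OR E)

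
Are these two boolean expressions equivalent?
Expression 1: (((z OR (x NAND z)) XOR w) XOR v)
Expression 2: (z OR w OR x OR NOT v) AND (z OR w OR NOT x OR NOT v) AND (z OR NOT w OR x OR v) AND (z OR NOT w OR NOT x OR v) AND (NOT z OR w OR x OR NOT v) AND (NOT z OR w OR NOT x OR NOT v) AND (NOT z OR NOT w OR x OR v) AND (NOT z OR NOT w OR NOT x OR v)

Yes, they are equivalent — the two output columns agree on all 16 assignments:
z | w | x | v | Expression 1 | Expression 2
-------------------------------------------
0 | 0 | 0 | 0 | 1 | 1
0 | 0 | 0 | 1 | 0 | 0
0 | 0 | 1 | 0 | 1 | 1
0 | 0 | 1 | 1 | 0 | 0
0 | 1 | 0 | 0 | 0 | 0
0 | 1 | 0 | 1 | 1 | 1
0 | 1 | 1 | 0 | 0 | 0
0 | 1 | 1 | 1 | 1 | 1
1 | 0 | 0 | 0 | 1 | 1
1 | 0 | 0 | 1 | 0 | 0
1 | 0 | 1 | 0 | 1 | 1
1 | 0 | 1 | 1 | 0 | 0
1 | 1 | 0 | 0 | 0 | 0
1 | 1 | 0 | 1 | 1 | 1
1 | 1 | 1 | 0 | 0 | 0
1 | 1 | 1 | 1 | 1 | 1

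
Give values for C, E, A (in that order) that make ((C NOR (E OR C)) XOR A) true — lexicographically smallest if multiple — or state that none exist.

C=0, E=0, A=0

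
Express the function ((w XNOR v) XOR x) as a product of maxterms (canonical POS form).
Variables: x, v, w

ΠM(1, 2, 4, 7) = (x OR v OR NOT w) AND (x OR NOT v OR w) AND (NOT x OR v OR w) AND (NOT x OR NOT v OR NOT w)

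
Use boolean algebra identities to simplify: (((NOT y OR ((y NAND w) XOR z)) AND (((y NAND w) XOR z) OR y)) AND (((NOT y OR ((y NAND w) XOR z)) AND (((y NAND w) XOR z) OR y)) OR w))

By absorption (E AND (E OR v) = E) then distribution ((E OR v) AND (E OR NOT v) = E):
= ((y NAND w) XOR z)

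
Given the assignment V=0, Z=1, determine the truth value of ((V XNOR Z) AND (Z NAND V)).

Substituting: ((0 XNOR 1) AND (1 NAND 0))
= 0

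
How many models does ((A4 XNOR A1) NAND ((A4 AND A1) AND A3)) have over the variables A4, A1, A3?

Satisfying assignments: (0,0,0), (0,0,1), (0,1,0), (0,1,1), (1,0,0), (1,0,1), (1,1,0)
Count: 7 out of 8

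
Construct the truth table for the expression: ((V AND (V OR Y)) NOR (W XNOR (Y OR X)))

W | Y | X | V | Output
----------------------
0 | 0 | 0 | 0 | 0
0 | 0 | 0 | 1 | 0
0 | 0 | 1 | 0 | 1
0 | 0 | 1 | 1 | 0
0 | 1 | 0 | 0 | 1
0 | 1 | 0 | 1 | 0
0 | 1 | 1 | 0 | 1
0 | 1 | 1 | 1 | 0
1 | 0 | 0 | 0 | 1
1 | 0 | 0 | 1 | 0
1 | 0 | 1 | 0 | 0
1 | 0 | 1 | 1 | 0
1 | 1 | 0 | 0 | 0
1 | 1 | 0 | 1 | 0
1 | 1 | 1 | 0 | 0
1 | 1 | 1 | 1 | 0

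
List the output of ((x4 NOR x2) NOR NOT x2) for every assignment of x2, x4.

x2 | x4 | Output
----------------
0 | 0 | 0
0 | 1 | 0
1 | 0 | 1
1 | 1 | 1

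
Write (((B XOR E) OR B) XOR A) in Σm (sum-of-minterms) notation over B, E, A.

Σm(1, 2, 4, 6) = (NOT B AND NOT E AND A) OR (NOT B AND E AND NOT A) OR (B AND NOT E AND NOT A) OR (B AND E AND NOT A)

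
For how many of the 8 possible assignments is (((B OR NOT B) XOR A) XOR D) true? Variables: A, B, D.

Satisfying assignments: (0,0,0), (0,1,0), (1,0,1), (1,1,1)
Count: 4 out of 8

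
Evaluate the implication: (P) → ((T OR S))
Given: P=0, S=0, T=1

Antecedent (P) = 0; consequent ((T OR S)) = 1.
0 → 1 = 1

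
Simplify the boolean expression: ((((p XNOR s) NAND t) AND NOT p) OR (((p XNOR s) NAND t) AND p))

By distribution ((E AND v) OR (E AND NOT v) = E):
= ((p XNOR s) NAND t)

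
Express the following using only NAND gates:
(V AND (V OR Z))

((V NAND ((V NAND V) NAND (Z NAND Z))) NAND (V NAND ((V NAND V) NAND (Z NAND Z))))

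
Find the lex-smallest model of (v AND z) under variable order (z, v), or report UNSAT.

z=1, v=1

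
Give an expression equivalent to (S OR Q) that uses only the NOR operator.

((S NOR Q) NOR (S NOR Q))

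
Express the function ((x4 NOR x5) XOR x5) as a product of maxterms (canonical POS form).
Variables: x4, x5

ΠM(2) = (NOT x4 OR x5)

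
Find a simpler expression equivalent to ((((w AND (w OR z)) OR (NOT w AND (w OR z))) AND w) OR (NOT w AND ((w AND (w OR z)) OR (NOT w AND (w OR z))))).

By distribution ((E AND v) OR (E AND NOT v) = E) then distribution ((E AND v) OR (E AND NOT v) = E):
= (w OR z)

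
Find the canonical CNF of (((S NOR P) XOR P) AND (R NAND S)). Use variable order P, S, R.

(P OR NOT S OR R) AND (P OR NOT S OR NOT R) AND (NOT P OR NOT S OR NOT R)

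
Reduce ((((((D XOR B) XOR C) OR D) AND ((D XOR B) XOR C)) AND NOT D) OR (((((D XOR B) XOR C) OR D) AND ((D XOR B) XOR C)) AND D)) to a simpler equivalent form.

By distribution ((E AND v) OR (E AND NOT v) = E) then absorption (E AND (E OR v) = E):
= ((D XOR B) XOR C)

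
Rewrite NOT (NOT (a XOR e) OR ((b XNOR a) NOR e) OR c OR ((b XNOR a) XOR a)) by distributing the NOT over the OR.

(a XOR e) AND NOT ((b XNOR a) NOR e) AND NOT c AND NOT ((b XNOR a) XOR a)
De Morgan's: NOT(OR of terms) = AND of negations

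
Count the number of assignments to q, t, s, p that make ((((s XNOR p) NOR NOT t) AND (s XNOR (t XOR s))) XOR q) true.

Satisfying assignments: (1,0,0,0), (1,0,0,1), (1,0,1,0), (1,0,1,1), (1,1,0,0), (1,1,0,1), (1,1,1,0), (1,1,1,1)
Count: 8 out of 16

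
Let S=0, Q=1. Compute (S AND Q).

Substituting: (0 AND 1)
= 0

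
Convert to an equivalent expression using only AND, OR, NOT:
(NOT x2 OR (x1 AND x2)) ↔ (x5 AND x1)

((NOT x2 OR (x1 AND x2)) AND (x5 AND x1)) OR (NOT (NOT x2 OR (x1 AND x2)) AND NOT (x5 AND x1))
(Biconditional = both true or both false)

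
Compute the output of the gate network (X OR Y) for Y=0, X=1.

Substituting: (1 OR 0)
= 1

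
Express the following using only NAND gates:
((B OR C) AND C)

((((B NAND B) NAND (C NAND C)) NAND C) NAND (((B NAND B) NAND (C NAND C)) NAND C))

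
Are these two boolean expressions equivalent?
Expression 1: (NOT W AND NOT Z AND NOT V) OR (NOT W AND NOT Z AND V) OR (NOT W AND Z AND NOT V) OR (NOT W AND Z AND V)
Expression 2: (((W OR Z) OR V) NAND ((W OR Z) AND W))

Yes, they are equivalent — the two output columns agree on all 8 assignments:
W | Z | V | Expression 1 | Expression 2
---------------------------------------
0 | 0 | 0 | 1 | 1
0 | 0 | 1 | 1 | 1
0 | 1 | 0 | 1 | 1
0 | 1 | 1 | 1 | 1
1 | 0 | 0 | 0 | 0
1 | 0 | 1 | 0 | 0
1 | 1 | 0 | 0 | 0
1 | 1 | 1 | 0 | 0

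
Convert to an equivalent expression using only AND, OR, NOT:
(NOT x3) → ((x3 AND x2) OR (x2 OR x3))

x3 OR ((x3 AND x2) OR (x2 OR x3))
(Implication elimination: A → B = NOT A OR B)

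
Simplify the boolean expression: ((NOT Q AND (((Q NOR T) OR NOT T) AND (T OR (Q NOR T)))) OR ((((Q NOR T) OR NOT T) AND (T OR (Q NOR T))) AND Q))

By distribution ((E AND v) OR (E AND NOT v) = E) then distribution ((E OR v) AND (E OR NOT v) = E):
= (Q NOR T)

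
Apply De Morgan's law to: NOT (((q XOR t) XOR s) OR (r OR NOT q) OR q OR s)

NOT ((q XOR t) XOR s) AND NOT (r OR NOT q) AND NOT q AND NOT s
De Morgan's: NOT(OR of terms) = AND of negations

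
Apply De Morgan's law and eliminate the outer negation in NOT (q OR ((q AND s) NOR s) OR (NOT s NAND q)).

NOT q AND NOT ((q AND s) NOR s) AND NOT (NOT s NAND q)
De Morgan's: NOT(OR of terms) = AND of negations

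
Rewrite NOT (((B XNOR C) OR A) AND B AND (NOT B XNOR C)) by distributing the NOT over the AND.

NOT ((B XNOR C) OR A) OR NOT B OR NOT (NOT B XNOR C)
De Morgan's: NOT(AND of terms) = OR of negations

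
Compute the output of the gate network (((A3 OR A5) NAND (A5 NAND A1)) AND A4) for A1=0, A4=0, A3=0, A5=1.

Substituting: (((0 OR 1) NAND (1 NAND 0)) AND 0)
= 0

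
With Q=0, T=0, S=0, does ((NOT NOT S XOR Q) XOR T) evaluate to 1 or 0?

Substituting: ((NOT NOT 0 XOR 0) XOR 0)
= 0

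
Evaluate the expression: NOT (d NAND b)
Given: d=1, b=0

Substituting: NOT (1 NAND 0)
= 0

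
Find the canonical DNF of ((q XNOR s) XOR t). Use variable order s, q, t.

(NOT s AND NOT q AND NOT t) OR (NOT s AND q AND t) OR (s AND NOT q AND t) OR (s AND q AND NOT t)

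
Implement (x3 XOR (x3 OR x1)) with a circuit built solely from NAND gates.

((x3 NAND (x3 NAND ((x3 NAND x3) NAND (x1 NAND x1)))) NAND (((x3 NAND x3) NAND (x1 NAND x1)) NAND (x3 NAND ((x3 NAND x3) NAND (x1 NAND x1)))))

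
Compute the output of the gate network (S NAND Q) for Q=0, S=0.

Substituting: (0 NAND 0)
= 1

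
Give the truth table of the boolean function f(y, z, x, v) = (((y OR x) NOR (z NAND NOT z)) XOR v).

y | z | x | v | Output
----------------------
0 | 0 | 0 | 0 | 0
0 | 0 | 0 | 1 | 1
0 | 0 | 1 | 0 | 0
0 | 0 | 1 | 1 | 1
0 | 1 | 0 | 0 | 0
0 | 1 | 0 | 1 | 1
0 | 1 | 1 | 0 | 0
0 | 1 | 1 | 1 | 1
1 | 0 | 0 | 0 | 0
1 | 0 | 0 | 1 | 1
1 | 0 | 1 | 0 | 0
1 | 0 | 1 | 1 | 1
1 | 1 | 0 | 0 | 0
1 | 1 | 0 | 1 | 1
1 | 1 | 1 | 0 | 0
1 | 1 | 1 | 1 | 1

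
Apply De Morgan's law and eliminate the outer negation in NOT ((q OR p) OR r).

NOT (q OR p) AND NOT r
De Morgan's: NOT(OR of terms) = AND of negations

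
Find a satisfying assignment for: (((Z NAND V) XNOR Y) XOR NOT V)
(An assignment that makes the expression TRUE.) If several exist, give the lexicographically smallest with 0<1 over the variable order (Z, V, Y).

Z=0, V=0, Y=0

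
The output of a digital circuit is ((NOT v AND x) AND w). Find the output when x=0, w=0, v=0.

Substituting: ((NOT 0 AND 0) AND 0)
= 0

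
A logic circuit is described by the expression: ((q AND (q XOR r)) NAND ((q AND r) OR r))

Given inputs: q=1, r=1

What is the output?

Substituting: ((1 AND (1 XOR 1)) NAND ((1 AND 1) OR 1))
= 1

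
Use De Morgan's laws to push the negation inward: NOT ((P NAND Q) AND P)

NOT (P NAND Q) OR NOT P
De Morgan's: NOT(AND of terms) = OR of negations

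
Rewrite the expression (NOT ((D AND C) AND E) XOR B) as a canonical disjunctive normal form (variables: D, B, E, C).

(NOT D AND NOT B AND NOT E AND NOT C) OR (NOT D AND NOT B AND NOT E AND C) OR (NOT D AND NOT B AND E AND NOT C) OR (NOT D AND NOT B AND E AND C) OR (D AND NOT B AND NOT E AND NOT C) OR (D AND NOT B AND NOT E AND C) OR (D AND NOT B AND E AND NOT C) OR (D AND B AND E AND C)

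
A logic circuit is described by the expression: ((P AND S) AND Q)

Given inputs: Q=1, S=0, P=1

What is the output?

Substituting: ((1 AND 0) AND 1)
= 0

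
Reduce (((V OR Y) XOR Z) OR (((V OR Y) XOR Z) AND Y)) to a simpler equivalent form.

By absorption (E OR (E AND v) = E):
= ((V OR Y) XOR Z)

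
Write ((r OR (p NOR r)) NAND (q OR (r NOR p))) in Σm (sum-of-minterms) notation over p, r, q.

Σm(2, 4, 5, 6) = (NOT p AND r AND NOT q) OR (p AND NOT r AND NOT q) OR (p AND NOT r AND q) OR (p AND r AND NOT q)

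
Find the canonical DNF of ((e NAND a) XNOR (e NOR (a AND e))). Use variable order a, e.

(NOT a AND NOT e) OR (a AND NOT e) OR (a AND e)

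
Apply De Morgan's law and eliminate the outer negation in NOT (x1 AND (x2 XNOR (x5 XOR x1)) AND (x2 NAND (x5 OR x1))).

NOT x1 OR NOT (x2 XNOR (x5 XOR x1)) OR NOT (x2 NAND (x5 OR x1))
De Morgan's: NOT(AND of terms) = OR of negations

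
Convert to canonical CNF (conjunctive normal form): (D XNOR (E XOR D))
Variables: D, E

(D OR NOT E) AND (NOT D OR NOT E)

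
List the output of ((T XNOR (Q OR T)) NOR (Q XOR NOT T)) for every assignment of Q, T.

Q | T | Output
--------------
0 | 0 | 0
0 | 1 | 0
1 | 0 | 1
1 | 1 | 0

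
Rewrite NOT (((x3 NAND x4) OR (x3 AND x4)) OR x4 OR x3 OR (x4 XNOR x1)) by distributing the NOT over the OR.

NOT ((x3 NAND x4) OR (x3 AND x4)) AND NOT x4 AND NOT x3 AND NOT (x4 XNOR x1)
De Morgan's: NOT(OR of terms) = AND of negations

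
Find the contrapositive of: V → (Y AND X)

Contrapositive: NOT (Y AND X) → NOT V
Note: A statement and its contrapositive are logically equivalent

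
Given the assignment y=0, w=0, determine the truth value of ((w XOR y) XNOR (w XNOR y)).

Substituting: ((0 XOR 0) XNOR (0 XNOR 0))
= 0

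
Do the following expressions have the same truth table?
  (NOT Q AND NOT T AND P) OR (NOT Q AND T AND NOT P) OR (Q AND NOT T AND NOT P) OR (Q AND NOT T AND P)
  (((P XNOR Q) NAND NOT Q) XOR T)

Yes, they are equivalent — the two output columns agree on all 8 assignments:
Q | T | P | Expression 1 | Expression 2
---------------------------------------
0 | 0 | 0 | 0 | 0
0 | 0 | 1 | 1 | 1
0 | 1 | 0 | 1 | 1
0 | 1 | 1 | 0 | 0
1 | 0 | 0 | 1 | 1
1 | 0 | 1 | 1 | 1
1 | 1 | 0 | 0 | 0
1 | 1 | 1 | 0 | 0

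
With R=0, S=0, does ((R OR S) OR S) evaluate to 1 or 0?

Substituting: ((0 OR 0) OR 0)
= 0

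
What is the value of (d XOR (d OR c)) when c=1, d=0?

Substituting: (0 XOR (0 OR 1))
= 1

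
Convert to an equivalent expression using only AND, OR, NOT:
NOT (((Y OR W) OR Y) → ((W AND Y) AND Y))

((Y OR W) OR Y) AND NOT ((W AND Y) AND Y)
(Negated implication: NOT(A → B) = A AND NOT B)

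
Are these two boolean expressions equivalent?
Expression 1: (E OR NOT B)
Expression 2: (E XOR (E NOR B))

Yes, they are equivalent — the two output columns agree on all 4 assignments:
E | B | Expression 1 | Expression 2
-----------------------------------
0 | 0 | 1 | 1
0 | 1 | 0 | 0
1 | 0 | 1 | 1
1 | 1 | 1 | 1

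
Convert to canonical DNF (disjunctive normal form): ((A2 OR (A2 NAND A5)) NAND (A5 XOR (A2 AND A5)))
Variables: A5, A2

(NOT A5 AND NOT A2) OR (NOT A5 AND A2) OR (A5 AND A2)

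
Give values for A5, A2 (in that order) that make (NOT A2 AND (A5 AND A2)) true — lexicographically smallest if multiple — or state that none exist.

UNSATISFIABLE - no assignment makes this expression true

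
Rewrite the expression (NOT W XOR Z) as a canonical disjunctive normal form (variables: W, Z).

(NOT W AND NOT Z) OR (W AND Z)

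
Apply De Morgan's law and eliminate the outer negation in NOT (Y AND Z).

NOT Y OR NOT Z
De Morgan's: NOT(AND of terms) = OR of negations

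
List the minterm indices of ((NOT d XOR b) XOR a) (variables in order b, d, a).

Σm(0, 3, 5, 6) = (NOT b AND NOT d AND NOT a) OR (NOT b AND d AND a) OR (b AND NOT d AND a) OR (b AND d AND NOT a)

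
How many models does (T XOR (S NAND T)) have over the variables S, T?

Satisfying assignments: (0,0), (1,0), (1,1)
Count: 3 out of 4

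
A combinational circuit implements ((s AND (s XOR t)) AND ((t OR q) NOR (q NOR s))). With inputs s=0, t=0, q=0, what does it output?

Substituting: ((0 AND (0 XOR 0)) AND ((0 OR 0) NOR (0 NOR 0)))
= 0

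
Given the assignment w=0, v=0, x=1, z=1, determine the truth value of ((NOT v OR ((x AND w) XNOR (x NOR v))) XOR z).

Substituting: ((NOT 0 OR ((1 AND 0) XNOR (1 NOR 0))) XOR 1)
= 0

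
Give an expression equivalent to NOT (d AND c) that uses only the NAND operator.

(((d NAND c) NAND (d NAND c)) NAND ((d NAND c) NAND (d NAND c)))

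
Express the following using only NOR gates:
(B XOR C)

((((B NOR C) NOR (B NOR C)) NOR ((B NOR C) NOR (B NOR C))) NOR ((((B NOR B) NOR (C NOR C)) NOR ((B NOR B) NOR (C NOR C))) NOR (((B NOR B) NOR (C NOR C)) NOR ((B NOR B) NOR (C NOR C)))))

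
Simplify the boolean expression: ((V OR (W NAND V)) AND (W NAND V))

By absorption (E AND (E OR v) = E):
= (W NAND V)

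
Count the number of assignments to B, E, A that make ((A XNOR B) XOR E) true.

Satisfying assignments: (0,0,0), (0,1,1), (1,0,1), (1,1,0)
Count: 4 out of 8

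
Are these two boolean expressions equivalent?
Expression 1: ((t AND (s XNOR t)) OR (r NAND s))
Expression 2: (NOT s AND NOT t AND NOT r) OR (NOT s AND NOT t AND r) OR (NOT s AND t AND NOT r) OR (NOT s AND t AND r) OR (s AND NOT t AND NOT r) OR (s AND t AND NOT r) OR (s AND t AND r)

Yes, they are equivalent — the two output columns agree on all 8 assignments:
s | t | r | Expression 1 | Expression 2
---------------------------------------
0 | 0 | 0 | 1 | 1
0 | 0 | 1 | 1 | 1
0 | 1 | 0 | 1 | 1
0 | 1 | 1 | 1 | 1
1 | 0 | 0 | 1 | 1
1 | 0 | 1 | 0 | 0
1 | 1 | 0 | 1 | 1
1 | 1 | 1 | 1 | 1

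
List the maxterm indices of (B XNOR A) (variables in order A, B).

ΠM(1, 2) = (A OR NOT B) AND (NOT A OR B)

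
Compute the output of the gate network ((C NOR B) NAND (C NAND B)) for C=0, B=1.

Substituting: ((0 NOR 1) NAND (0 NAND 1))
= 1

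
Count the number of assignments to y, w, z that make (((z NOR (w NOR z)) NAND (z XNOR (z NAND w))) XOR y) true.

Satisfying assignments: (0,0,0), (0,0,1), (0,1,0), (0,1,1)
Count: 4 out of 8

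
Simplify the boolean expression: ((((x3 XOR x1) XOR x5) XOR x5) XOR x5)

By XOR self-cancellation ((E XOR v) XOR v = E):
= ((x3 XOR x1) XOR x5)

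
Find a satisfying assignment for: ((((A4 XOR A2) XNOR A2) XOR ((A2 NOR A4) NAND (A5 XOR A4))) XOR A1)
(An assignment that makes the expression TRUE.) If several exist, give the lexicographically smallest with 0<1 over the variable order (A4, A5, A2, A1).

A4=0, A5=0, A2=0, A1=1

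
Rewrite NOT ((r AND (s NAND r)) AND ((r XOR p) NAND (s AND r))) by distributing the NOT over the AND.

NOT (r AND (s NAND r)) OR NOT ((r XOR p) NAND (s AND r))
De Morgan's: NOT(AND of terms) = OR of negations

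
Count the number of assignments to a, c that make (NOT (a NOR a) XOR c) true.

Satisfying assignments: (0,1), (1,0)
Count: 2 out of 4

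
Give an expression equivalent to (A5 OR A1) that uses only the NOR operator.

((A5 NOR A1) NOR (A5 NOR A1))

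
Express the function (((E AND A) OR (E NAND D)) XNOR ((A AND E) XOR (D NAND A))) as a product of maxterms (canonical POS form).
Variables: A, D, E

ΠM(3, 5, 6) = (A OR NOT D OR NOT E) AND (NOT A OR D OR NOT E) AND (NOT A OR NOT D OR E)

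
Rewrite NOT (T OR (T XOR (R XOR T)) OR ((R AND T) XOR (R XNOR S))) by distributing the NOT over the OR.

NOT T AND NOT (T XOR (R XOR T)) AND NOT ((R AND T) XOR (R XNOR S))
De Morgan's: NOT(OR of terms) = AND of negations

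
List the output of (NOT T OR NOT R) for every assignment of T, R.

T | R | Output
--------------
0 | 0 | 1
0 | 1 | 1
1 | 0 | 1
1 | 1 | 0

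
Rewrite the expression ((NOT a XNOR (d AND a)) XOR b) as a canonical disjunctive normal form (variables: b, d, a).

(NOT b AND NOT d AND a) OR (b AND NOT d AND NOT a) OR (b AND d AND NOT a) OR (b AND d AND a)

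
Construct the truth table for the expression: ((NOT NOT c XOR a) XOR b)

a | b | c | Output
------------------
0 | 0 | 0 | 0
0 | 0 | 1 | 1
0 | 1 | 0 | 1
0 | 1 | 1 | 0
1 | 0 | 0 | 1
1 | 0 | 1 | 0
1 | 1 | 0 | 0
1 | 1 | 1 | 1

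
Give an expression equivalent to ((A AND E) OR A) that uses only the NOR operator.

((((A NOR A) NOR (E NOR E)) NOR A) NOR (((A NOR A) NOR (E NOR E)) NOR A))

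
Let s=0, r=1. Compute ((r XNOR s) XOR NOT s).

Substituting: ((1 XNOR 0) XOR NOT 0)
= 1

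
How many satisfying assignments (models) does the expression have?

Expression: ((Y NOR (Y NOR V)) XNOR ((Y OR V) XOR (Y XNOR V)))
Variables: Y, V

Satisfying assignments: (0,1), (1,1)
Count: 2 out of 4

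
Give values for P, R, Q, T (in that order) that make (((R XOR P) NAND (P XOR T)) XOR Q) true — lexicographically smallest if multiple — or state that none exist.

P=0, R=0, Q=0, T=0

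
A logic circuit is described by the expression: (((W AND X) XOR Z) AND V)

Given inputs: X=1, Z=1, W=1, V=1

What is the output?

Substituting: (((1 AND 1) XOR 1) AND 1)
= 0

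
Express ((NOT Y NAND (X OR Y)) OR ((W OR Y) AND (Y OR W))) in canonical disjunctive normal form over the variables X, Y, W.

(NOT X AND NOT Y AND NOT W) OR (NOT X AND NOT Y AND W) OR (NOT X AND Y AND NOT W) OR (NOT X AND Y AND W) OR (X AND NOT Y AND W) OR (X AND Y AND NOT W) OR (X AND Y AND W)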